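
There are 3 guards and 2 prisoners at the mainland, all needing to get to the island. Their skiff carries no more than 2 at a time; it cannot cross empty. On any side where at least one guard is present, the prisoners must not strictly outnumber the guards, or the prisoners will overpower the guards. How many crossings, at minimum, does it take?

Counting alone: each trip to the island takes at most 2 across and each return brings at least 1 back, so after t trips out (and t−1 returns) at most 2t − (t−1) of the 5 are across; that first reaches 5 at t = 4, so at least 7 crossings are needed.
The plan below uses exactly 7 crossings, so it is optimal:
1. 2 prisoners → the island.  (the mainland: 3G 0P; the island: 0G 2P)
2. 1 prisoner ← the mainland.  (the mainland: 3G 1P; the island: 0G 1P)
3. 2 guards → the island.  (the mainland: 1G 1P; the island: 2G 1P)
4. 1 guard ← the mainland.  (the mainland: 2G 1P; the island: 1G 1P)
5. 1 guard and 1 prisoner → the island.  (the mainland: 1G 0P; the island: 2G 2P)
6. 1 prisoner ← the mainland.  (the mainland: 1G 1P; the island: 2G 1P)
7. 1 guard and 1 prisoner → the island.  (the mainland: 0G 0P; the island: 3G 2P)

7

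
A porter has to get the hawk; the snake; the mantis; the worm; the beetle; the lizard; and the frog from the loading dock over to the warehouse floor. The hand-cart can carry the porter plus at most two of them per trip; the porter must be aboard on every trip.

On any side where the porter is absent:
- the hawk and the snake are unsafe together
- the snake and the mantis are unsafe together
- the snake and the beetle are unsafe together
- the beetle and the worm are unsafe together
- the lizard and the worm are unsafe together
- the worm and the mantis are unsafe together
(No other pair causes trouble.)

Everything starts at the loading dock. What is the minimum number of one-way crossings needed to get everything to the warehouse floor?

Counting alone: the porter can take at most 2 across per trip to the warehouse floor, so moving all 7 needs at least 4 loaded trips out, with a return between consecutive ones — at least 7 crossings.
The safety rule pushes this higher. Following every safe sequence of crossings, the most of the 7 that can be at the warehouse floor as the hand-cart arrives there on crossing 7 is 6 — never all 7.
So no plan with fewer than 9 crossings exists, and this one achieves 9:
1. Porter goes to the warehouse floor with the snake and the worm.
2. Porter goes back to the loading dock alone.
3. Porter goes to the warehouse floor with the hawk.
4. Porter goes back to the loading dock with the snake.
5. Porter goes to the warehouse floor with the beetle and the mantis.
6. Porter goes back to the loading dock with the worm.
7. Porter goes to the warehouse floor with the frog and the lizard.
8. Porter goes back to the loading dock alone.
9. Porter goes to the warehouse floor with the snake and the worm.

9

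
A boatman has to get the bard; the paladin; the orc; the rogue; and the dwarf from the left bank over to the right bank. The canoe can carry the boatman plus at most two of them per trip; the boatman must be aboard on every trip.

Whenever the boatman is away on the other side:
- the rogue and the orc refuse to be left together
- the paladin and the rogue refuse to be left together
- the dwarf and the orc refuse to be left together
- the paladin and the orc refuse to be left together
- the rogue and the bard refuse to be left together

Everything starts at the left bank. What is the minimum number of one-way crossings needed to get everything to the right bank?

7

Counting alone: the boatman can take at most 2 across per trip to the right bank, so moving all 5 needs at least 3 loaded trips out, with a return between consecutive ones — at least 5 crossings.
The safety rule pushes this higher. Following every safe sequence of crossings, the most of the 5 that can be at the right bank as the canoe arrives there on crossing 5 is 4 — never all 5.
So no plan with fewer than 7 crossings exists, and this one achieves 7:
1. Boatman goes to the right bank with the orc and the rogue.  [the left bank: the bard, the dwarf, the paladin | the right bank: the orc, the rogue]
2. Boatman goes back to the left bank with the orc.  [the left bank: the bard, the dwarf, the orc, the paladin | the right bank: the rogue]
3. Boatman goes to the right bank with the bard and the orc.  [the left bank: the dwarf, the paladin | the right bank: the bard, the orc, the rogue]
4. Boatman goes back to the left bank with the rogue.  [the left bank: the dwarf, the paladin, the rogue | the right bank: the bard, the orc]
5. Boatman goes to the right bank with the dwarf and the paladin.  [the left bank: the rogue | the right bank: the bard, the dwarf, the orc, the paladin]
6. Boatman goes back to the left bank with the orc.  [the left bank: the orc, the rogue | the right bank: the bard, the dwarf, the paladin]
7. Boatman goes to the right bank with the orc and the rogue.  [the left bank: — | the right bank: the bard, the dwarf, the orc, the paladin, the rogue]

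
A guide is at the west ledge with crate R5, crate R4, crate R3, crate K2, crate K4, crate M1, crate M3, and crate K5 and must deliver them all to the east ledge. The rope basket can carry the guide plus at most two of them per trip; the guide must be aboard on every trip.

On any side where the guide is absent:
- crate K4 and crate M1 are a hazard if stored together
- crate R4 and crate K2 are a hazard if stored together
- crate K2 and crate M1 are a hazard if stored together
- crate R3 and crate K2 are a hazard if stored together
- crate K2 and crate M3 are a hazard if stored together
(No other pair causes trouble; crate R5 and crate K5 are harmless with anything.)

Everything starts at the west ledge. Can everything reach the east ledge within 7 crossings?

Counting alone: the guide can take at most 2 across per trip to the east ledge, so moving all 8 needs at least 4 loaded trips out, with a return between consecutive ones — at least 7 crossings.
The safety rule pushes this higher. Following every safe sequence of crossings, the most of the 8 that can be at the east ledge as the rope basket arrives there on crossing 7 is 7 — never all 8.
So the move cannot be finished within 7 crossings. (The shortest complete plan takes 9:)
1. Guide goes to the east ledge with crate K2 and crate K4.
2. Guide goes back to the west ledge alone.
3. Guide goes to the east ledge with crate K5 and crate R5.
4. Guide goes back to the west ledge alone.
5. Guide goes to the east ledge with crate R3 and crate R4.
6. Guide goes back to the west ledge with crate K2.
7. Guide goes to the east ledge with crate K2 and crate M3.
8. Guide goes back to the west ledge with crate K2.
9. Guide goes to the east ledge with crate K2 and crate M1.

No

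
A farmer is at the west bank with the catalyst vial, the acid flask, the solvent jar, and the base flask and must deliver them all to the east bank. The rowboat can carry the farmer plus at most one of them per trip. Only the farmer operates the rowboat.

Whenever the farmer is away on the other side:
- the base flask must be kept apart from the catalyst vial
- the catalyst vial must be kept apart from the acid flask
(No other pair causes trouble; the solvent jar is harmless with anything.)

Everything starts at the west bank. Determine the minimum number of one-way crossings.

9

Counting alone: the farmer can take at most 1 across per trip to the east bank, so moving all 4 needs at least 4 loaded trips out, with a return between consecutive ones — at least 7 crossings.
The safety rule pushes this higher. Following every safe sequence of crossings, the most of the 4 that can be at the east bank as the rowboat arrives there on crossing 7 is 3 — never all 4.
So no plan with fewer than 9 crossings exists, and this one achieves 9:
1. Farmer goes to the east bank with the catalyst vial.  [the west bank: the acid flask, the base flask, the solvent jar | the east bank: the catalyst vial]
2. Farmer goes back to the west bank alone.  [the west bank: the acid flask, the base flask, the solvent jar | the east bank: the catalyst vial]
3. Farmer goes to the east bank with the acid flask.  [the west bank: the base flask, the solvent jar | the east bank: the acid flask, the catalyst vial]
4. Farmer goes back to the west bank with the catalyst vial.  [the west bank: the base flask, the catalyst vial, the solvent jar | the east bank: the acid flask]
5. Farmer goes to the east bank with the base flask.  [the west bank: the catalyst vial, the solvent jar | the east bank: the acid flask, the base flask]
6. Farmer goes back to the west bank alone.  [the west bank: the catalyst vial, the solvent jar | the east bank: the acid flask, the base flask]
7. Farmer goes to the east bank with the solvent jar.  [the west bank: the catalyst vial | the east bank: the acid flask, the base flask, the solvent jar]
8. Farmer goes back to the west bank alone.  [the west bank: the catalyst vial | the east bank: the acid flask, the base flask, the solvent jar]
9. Farmer goes to the east bank with the catalyst vial.  [the west bank: — | the east bank: the acid flask, the base flask, the catalyst vial, the solvent jar]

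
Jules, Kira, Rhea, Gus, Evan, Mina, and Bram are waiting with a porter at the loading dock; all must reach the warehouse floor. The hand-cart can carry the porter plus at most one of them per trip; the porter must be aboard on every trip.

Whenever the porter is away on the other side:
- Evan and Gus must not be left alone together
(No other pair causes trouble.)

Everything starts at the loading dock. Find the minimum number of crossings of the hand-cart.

Counting alone: the porter can take at most 1 across per trip to the warehouse floor, so moving all 7 needs at least 7 loaded trips out, with a return between consecutive ones — at least 13 crossings.
The plan below uses exactly 13 crossings, so it is optimal:
1. Porter goes to the warehouse floor with Gus.  [the loading dock: Bram, Evan, Jules, Kira, Mina, Rhea | the warehouse floor: Gus]
2. Porter goes back to the loading dock alone.  [the loading dock: Bram, Evan, Jules, Kira, Mina, Rhea | the warehouse floor: Gus]
3. Porter goes to the warehouse floor with Jules.  [the loading dock: Bram, Evan, Kira, Mina, Rhea | the warehouse floor: Gus, Jules]
4. Porter goes back to the loading dock alone.  [the loading dock: Bram, Evan, Kira, Mina, Rhea | the warehouse floor: Gus, Jules]
5. Porter goes to the warehouse floor with Kira.  [the loading dock: Bram, Evan, Mina, Rhea | the warehouse floor: Gus, Jules, Kira]
6. Porter goes back to the loading dock alone.  [the loading dock: Bram, Evan, Mina, Rhea | the warehouse floor: Gus, Jules, Kira]
7. Porter goes to the warehouse floor with Rhea.  [the loading dock: Bram, Evan, Mina | the warehouse floor: Gus, Jules, Kira, Rhea]
8. Porter goes back to the loading dock alone.  [the loading dock: Bram, Evan, Mina | the warehouse floor: Gus, Jules, Kira, Rhea]
9. Porter goes to the warehouse floor with Mina.  [the loading dock: Bram, Evan | the warehouse floor: Gus, Jules, Kira, Mina, Rhea]
10. Porter goes back to the loading dock alone.  [the loading dock: Bram, Evan | the warehouse floor: Gus, Jules, Kira, Mina, Rhea]
11. Porter goes to the warehouse floor with Bram.  [the loading dock: Evan | the warehouse floor: Bram, Gus, Jules, Kira, Mina, Rhea]
12. Porter goes back to the loading dock alone.  [the loading dock: Evan | the warehouse floor: Bram, Gus, Jules, Kira, Mina, Rhea]
13. Porter goes to the warehouse floor with Evan.  [the loading dock: — | the warehouse floor: Bram, Evan, Gus, Jules, Kira, Mina, Rhea]

13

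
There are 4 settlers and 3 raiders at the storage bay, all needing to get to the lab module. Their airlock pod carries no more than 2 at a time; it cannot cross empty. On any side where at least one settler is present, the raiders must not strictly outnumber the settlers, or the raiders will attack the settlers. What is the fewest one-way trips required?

11

Counting alone: each trip to the lab module takes at most 2 across and each return brings at least 1 back, so after t trips out (and t−1 returns) at most 2t − (t−1) of the 7 are across; that first reaches 7 at t = 6, so at least 11 crossings are needed.
The plan below uses exactly 11 crossings, so it is optimal:
1. 2 raiders → the lab module.  (the storage bay: 4S 1R; the lab module: 0S 2R)
2. 1 raider ← the storage bay.  (the storage bay: 4S 2R; the lab module: 0S 1R)
3. 2 raiders → the lab module.  (the storage bay: 4S 0R; the lab module: 0S 3R)
4. 1 raider ← the storage bay.  (the storage bay: 4S 1R; the lab module: 0S 2R)
5. 2 settlers → the lab module.  (the storage bay: 2S 1R; the lab module: 2S 2R)
6. 1 raider ← the storage bay.  (the storage bay: 2S 2R; the lab module: 2S 1R)
7. 1 settler and 1 raider → the lab module.  (the storage bay: 1S 1R; the lab module: 3S 2R)
8. 1 settler ← the storage bay.  (the storage bay: 2S 1R; the lab module: 2S 2R)
9. 1 settler and 1 raider → the lab module.  (the storage bay: 1S 0R; the lab module: 3S 3R)
10. 1 raider ← the storage bay.  (the storage bay: 1S 1R; the lab module: 3S 2R)
11. 1 settler and 1 raider → the lab module.  (the storage bay: 0S 0R; the lab module: 4S 3R)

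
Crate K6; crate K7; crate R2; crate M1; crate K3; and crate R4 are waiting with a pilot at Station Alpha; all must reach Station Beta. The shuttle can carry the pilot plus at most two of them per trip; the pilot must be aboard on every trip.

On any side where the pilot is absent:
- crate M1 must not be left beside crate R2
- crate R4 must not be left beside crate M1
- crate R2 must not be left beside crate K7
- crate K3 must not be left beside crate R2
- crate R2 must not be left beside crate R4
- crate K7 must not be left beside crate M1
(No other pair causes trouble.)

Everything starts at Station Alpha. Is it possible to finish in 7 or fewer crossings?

Counting alone: the pilot can take at most 2 across per trip to Station Beta, so moving all 6 needs at least 3 loaded trips out, with a return between consecutive ones — at least 5 crossings.
The safety rule pushes this higher. Following every safe sequence of crossings, the most of the 6 that can be at Station Beta as the shuttle arrives there on crossings 5, 7 is 4, 5 respectively — never all 6.
So the move cannot be finished within 7 crossings. (The shortest complete plan takes 9:)
1. Pilot goes to Station Beta with crate M1 and crate R2.  [Station Alpha: crate K3, crate K6, crate K7, crate R4 | Station Beta: crate M1, crate R2]
2. Pilot goes back to Station Alpha with crate R2.  [Station Alpha: crate K3, crate K6, crate K7, crate R2, crate R4 | Station Beta: crate M1]
3. Pilot goes to Station Beta with crate K6 and crate R2.  [Station Alpha: crate K3, crate K7, crate R4 | Station Beta: crate K6, crate M1, crate R2]
4. Pilot goes back to Station Alpha with crate R2.  [Station Alpha: crate K3, crate K7, crate R2, crate R4 | Station Beta: crate K6, crate M1]
5. Pilot goes to Station Beta with crate K3 and crate R2.  [Station Alpha: crate K7, crate R4 | Station Beta: crate K3, crate K6, crate M1, crate R2]
6. Pilot goes back to Station Alpha with crate R2.  [Station Alpha: crate K7, crate R2, crate R4 | Station Beta: crate K3, crate K6, crate M1]
7. Pilot goes to Station Beta with crate K7 and crate R4.  [Station Alpha: crate R2 | Station Beta: crate K3, crate K6, crate K7, crate M1, crate R4]
8. Pilot goes back to Station Alpha with crate M1.  [Station Alpha: crate M1, crate R2 | Station Beta: crate K3, crate K6, crate K7, crate R4]
9. Pilot goes to Station Beta with crate M1 and crate R2.  [Station Alpha: — | Station Beta: crate K3, crate K6, crate K7, crate M1, crate R2, crate R4]

No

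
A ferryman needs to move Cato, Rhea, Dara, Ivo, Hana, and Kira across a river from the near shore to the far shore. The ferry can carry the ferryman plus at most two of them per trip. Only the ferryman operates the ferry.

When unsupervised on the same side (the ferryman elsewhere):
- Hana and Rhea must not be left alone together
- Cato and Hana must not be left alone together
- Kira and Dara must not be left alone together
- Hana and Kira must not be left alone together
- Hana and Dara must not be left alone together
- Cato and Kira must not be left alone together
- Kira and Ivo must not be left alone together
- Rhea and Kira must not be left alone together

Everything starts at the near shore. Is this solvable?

Following every safe sequence of crossings from the start, the most of the 6 that can be at the far shore as the ferry arrives there on crossings 1, 3, 5 is 2, 3, 4 respectively; the best ever achieved is 4 of 6.
From crossing 7 on, no configuration arises that was not already reachable earlier: only 19 distinct safe configurations (who is on which side, and where the ferry is) can ever be reached, none of them has everyone across, and every continuation just revisits them. So no valid plan exists.

No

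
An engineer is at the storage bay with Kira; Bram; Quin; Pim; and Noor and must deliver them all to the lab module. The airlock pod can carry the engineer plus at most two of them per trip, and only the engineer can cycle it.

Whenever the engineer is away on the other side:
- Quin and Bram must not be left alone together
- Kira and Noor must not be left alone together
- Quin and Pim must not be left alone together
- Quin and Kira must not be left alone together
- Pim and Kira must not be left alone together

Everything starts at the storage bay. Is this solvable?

1. Engineer goes to the lab module with Kira and Quin.
2. Engineer goes back to the storage bay with Kira.
3. Engineer goes to the lab module with Bram and Kira.
4. Engineer goes back to the storage bay with Quin.
5. Engineer goes to the lab module with Noor and Pim.
6. Engineer goes back to the storage bay with Kira.
7. Engineer goes to the lab module with Kira and Quin.

Yes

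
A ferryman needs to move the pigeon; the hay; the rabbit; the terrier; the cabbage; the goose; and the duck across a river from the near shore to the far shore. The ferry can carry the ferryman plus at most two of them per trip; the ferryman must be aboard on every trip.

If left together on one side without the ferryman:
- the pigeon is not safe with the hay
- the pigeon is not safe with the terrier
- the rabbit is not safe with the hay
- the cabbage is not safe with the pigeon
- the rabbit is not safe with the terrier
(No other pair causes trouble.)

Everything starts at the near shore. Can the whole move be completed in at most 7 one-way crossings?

No

Counting alone: the ferryman can take at most 2 across per trip to the far shore, so moving all 7 needs at least 4 loaded trips out, with a return between consecutive ones — at least 7 crossings.
The safety rule pushes this higher. Following every safe sequence of crossings, the most of the 7 that can be at the far shore as the ferry arrives there on crossing 7 is 6 — never all 7.
So the move cannot be finished within 7 crossings. (The shortest complete plan takes 9:)
1. Ferryman goes to the far shore with the pigeon and the rabbit.  [the near shore: the cabbage, the duck, the goose, the hay, the terrier | the far shore: the pigeon, the rabbit]
2. Ferryman goes back to the near shore alone.  [the near shore: the cabbage, the duck, the goose, the hay, the terrier | the far shore: the pigeon, the rabbit]
3. Ferryman goes to the far shore with the hay.  [the near shore: the cabbage, the duck, the goose, the terrier | the far shore: the hay, the pigeon, the rabbit]
4. Ferryman goes back to the near shore with the pigeon and the rabbit.  [the near shore: the cabbage, the duck, the goose, the pigeon, the rabbit, the terrier | the far shore: the hay]
5. Ferryman goes to the far shore with the cabbage and the terrier.  [the near shore: the duck, the goose, the pigeon, the rabbit | the far shore: the cabbage, the hay, the terrier]
6. Ferryman goes back to the near shore alone.  [the near shore: the duck, the goose, the pigeon, the rabbit | the far shore: the cabbage, the hay, the terrier]
7. Ferryman goes to the far shore with the duck and the goose.  [the near shore: the pigeon, the rabbit | the far shore: the cabbage, the duck, the goose, the hay, the terrier]
8. Ferryman goes back to the near shore alone.  [the near shore: the pigeon, the rabbit | the far shore: the cabbage, the duck, the goose, the hay, the terrier]
9. Ferryman goes to the far shore with the pigeon and the rabbit.  [the near shore: — | the far shore: the cabbage, the duck, the goose, the hay, the pigeon, the rabbit, the terrier]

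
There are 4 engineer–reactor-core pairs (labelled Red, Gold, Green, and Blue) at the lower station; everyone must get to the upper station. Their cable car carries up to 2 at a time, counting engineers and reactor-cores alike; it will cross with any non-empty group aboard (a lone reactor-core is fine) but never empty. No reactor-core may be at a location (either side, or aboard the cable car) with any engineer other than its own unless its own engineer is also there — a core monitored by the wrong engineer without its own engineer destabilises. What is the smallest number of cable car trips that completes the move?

Following every safe sequence of crossings from the start, the most of the 8 that can be at the upper station as the cable car arrives there on crossings 1, 3, 5 is 2, 3, 4 respectively; the best ever achieved is 4 of 8.
From crossing 7 on, no configuration arises that was not already reachable earlier: only 44 distinct safe configurations (who is on which side, and where the cable car is) can ever be reached, none of them has everyone across, and every continuation just revisits them. So no valid plan exists.

impossible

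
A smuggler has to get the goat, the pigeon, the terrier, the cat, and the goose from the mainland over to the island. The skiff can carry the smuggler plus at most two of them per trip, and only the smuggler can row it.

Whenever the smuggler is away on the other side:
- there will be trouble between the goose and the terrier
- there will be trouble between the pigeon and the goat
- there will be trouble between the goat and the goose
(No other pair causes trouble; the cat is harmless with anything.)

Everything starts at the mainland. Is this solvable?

Yes

1. Smuggler goes to the island with the goat and the terrier.
2. Smuggler goes back to the mainland alone.
3. Smuggler goes to the island with the cat.
4. Smuggler goes back to the mainland alone.
5. Smuggler goes to the island with the goose and the pigeon.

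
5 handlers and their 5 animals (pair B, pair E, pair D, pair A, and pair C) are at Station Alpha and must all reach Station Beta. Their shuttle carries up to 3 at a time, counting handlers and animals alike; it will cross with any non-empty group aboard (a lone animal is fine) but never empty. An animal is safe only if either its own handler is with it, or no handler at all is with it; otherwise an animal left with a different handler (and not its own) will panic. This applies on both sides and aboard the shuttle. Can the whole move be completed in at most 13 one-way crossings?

Yes

Yes — this plan uses 11 crossings (≤ 13):
1. animal B and handler B cross → Station Beta.
2. handler B crosses ← Station Alpha.
3. animal A, animal D, and animal E cross → Station Beta.
4. animal B crosses ← Station Alpha.
5. handler A, handler D, and handler E cross → Station Beta.
6. animal E and handler E cross ← Station Alpha.
7. handler B, handler C, and handler E cross → Station Beta.
8. animal D crosses ← Station Alpha.
9. animal B and animal E cross → Station Beta.
10. animal B crosses ← Station Alpha.
11. animal B, animal C, and animal D cross → Station Beta.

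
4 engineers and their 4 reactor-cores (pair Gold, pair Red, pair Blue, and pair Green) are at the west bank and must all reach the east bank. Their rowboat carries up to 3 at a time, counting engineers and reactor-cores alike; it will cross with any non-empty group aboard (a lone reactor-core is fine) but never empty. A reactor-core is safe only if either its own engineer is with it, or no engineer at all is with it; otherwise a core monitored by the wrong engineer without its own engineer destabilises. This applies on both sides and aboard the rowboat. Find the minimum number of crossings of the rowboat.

9

Counting alone: each trip to the east bank takes at most 3 across and each return brings at least 1 back, so after t trips out (and t−1 returns) at most 3t − (t−1) of the 8 are across; that first reaches 8 at t = 4, so at least 7 crossings are needed.
The safety rule pushes this higher. Following every safe sequence of crossings, the most of the 8 that can be at the east bank as the rowboat arrives there on crossing 7 is 7 — never all 8.
So no plan with fewer than 9 crossings exists, and this one achieves 9:
1. engineer Gold and reactor-core Gold cross → the east bank.
2. engineer Gold crosses ← the west bank.
3. engineer Gold, engineer Red, and reactor-core Red cross → the east bank.
4. engineer Gold and reactor-core Gold cross ← the west bank.
5. engineer Blue, engineer Gold, and engineer Green cross → the east bank.
6. reactor-core Red crosses ← the west bank.
7. reactor-core Gold and reactor-core Red cross → the east bank.
8. reactor-core Gold crosses ← the west bank.
9. reactor-core Blue, reactor-core Gold, and reactor-core Green cross → the east bank.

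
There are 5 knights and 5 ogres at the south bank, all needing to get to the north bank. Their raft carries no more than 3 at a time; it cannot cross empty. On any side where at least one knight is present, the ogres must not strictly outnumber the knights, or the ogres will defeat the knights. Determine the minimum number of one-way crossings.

Counting alone: each trip to the north bank takes at most 3 across and each return brings at least 1 back, so after t trips out (and t−1 returns) at most 3t − (t−1) of the 10 are across; that first reaches 10 at t = 5, so at least 9 crossings are needed.
The safety rule pushes this higher. Following every safe sequence of crossings, the most of the 10 that can be at the north bank as the raft arrives there on crossing 9 is 9 — never all 10.
So no plan with fewer than 11 crossings exists, and this one achieves 11:
1. 2 ogres → the north bank.  (the south bank: 5K 3O; the north bank: 0K 2O)
2. 1 ogre ← the south bank.  (the south bank: 5K 4O; the north bank: 0K 1O)
3. 3 ogres → the north bank.  (the south bank: 5K 1O; the north bank: 0K 4O)
4. 1 ogre ← the south bank.  (the south bank: 5K 2O; the north bank: 0K 3O)
5. 3 knights → the north bank.  (the south bank: 2K 2O; the north bank: 3K 3O)
6. 1 knight and 1 ogre ← the south bank.  (the south bank: 3K 3O; the north bank: 2K 2O)
7. 3 knights → the north bank.  (the south bank: 0K 3O; the north bank: 5K 2O)
8. 1 ogre ← the south bank.  (the south bank: 0K 4O; the north bank: 5K 1O)
9. 2 ogres → the north bank.  (the south bank: 0K 2O; the north bank: 5K 3O)
10. 1 ogre ← the south bank.  (the south bank: 0K 3O; the north bank: 5K 2O)
11. 3 ogres → the north bank.  (the south bank: 0K 0O; the north bank: 5K 5O)

11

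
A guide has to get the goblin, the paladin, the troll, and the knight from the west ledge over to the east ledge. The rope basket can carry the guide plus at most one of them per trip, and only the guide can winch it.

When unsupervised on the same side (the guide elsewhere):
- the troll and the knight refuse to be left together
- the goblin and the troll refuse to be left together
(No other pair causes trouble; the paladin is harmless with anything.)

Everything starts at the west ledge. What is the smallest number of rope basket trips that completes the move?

9

Counting alone: the guide can take at most 1 across per trip to the east ledge, so moving all 4 needs at least 4 loaded trips out, with a return between consecutive ones — at least 7 crossings.
The safety rule pushes this higher. Following every safe sequence of crossings, the most of the 4 that can be at the east ledge as the rope basket arrives there on crossing 7 is 3 — never all 4.
So no plan with fewer than 9 crossings exists, and this one achieves 9:
1. Guide goes to the east ledge with the troll.  [the west ledge: the goblin, the knight, the paladin | the east ledge: the troll]
2. Guide goes back to the west ledge alone.  [the west ledge: the goblin, the knight, the paladin | the east ledge: the troll]
3. Guide goes to the east ledge with the goblin.  [the west ledge: the knight, the paladin | the east ledge: the goblin, the troll]
4. Guide goes back to the west ledge with the troll.  [the west ledge: the knight, the paladin, the troll | the east ledge: the goblin]
5. Guide goes to the east ledge with the knight.  [the west ledge: the paladin, the troll | the east ledge: the goblin, the knight]
6. Guide goes back to the west ledge alone.  [the west ledge: the paladin, the troll | the east ledge: the goblin, the knight]
7. Guide goes to the east ledge with the paladin.  [the west ledge: the troll | the east ledge: the goblin, the knight, the paladin]
8. Guide goes back to the west ledge alone.  [the west ledge: the troll | the east ledge: the goblin, the knight, the paladin]
9. Guide goes to the east ledge with the troll.  [the west ledge: — | the east ledge: the goblin, the knight, the paladin, the troll]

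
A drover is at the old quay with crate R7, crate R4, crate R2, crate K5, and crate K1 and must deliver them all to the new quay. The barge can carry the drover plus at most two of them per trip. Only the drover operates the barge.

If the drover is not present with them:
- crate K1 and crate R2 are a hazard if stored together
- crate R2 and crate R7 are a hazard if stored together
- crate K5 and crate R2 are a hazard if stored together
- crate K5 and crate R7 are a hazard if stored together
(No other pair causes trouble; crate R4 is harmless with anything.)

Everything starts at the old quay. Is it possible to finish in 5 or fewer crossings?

No

Counting alone: the drover can take at most 2 across per trip to the new quay, so moving all 5 needs at least 3 loaded trips out, with a return between consecutive ones — at least 5 crossings.
The safety rule pushes this higher. Following every safe sequence of crossings, the most of the 5 that can be at the new quay as the barge arrives there on crossing 5 is 4 — never all 5.
So the move cannot be finished within 5 crossings. (The shortest complete plan takes 7:)
1. Drover goes to the new quay with crate R2 and crate R7.  [the old quay: crate K1, crate K5, crate R4 | the new quay: crate R2, crate R7]
2. Drover goes back to the old quay with crate R7.  [the old quay: crate K1, crate K5, crate R4, crate R7 | the new quay: crate R2]
3. Drover goes to the new quay with crate R4 and crate R7.  [the old quay: crate K1, crate K5 | the new quay: crate R2, crate R4, crate R7]
4. Drover goes back to the old quay with crate R7.  [the old quay: crate K1, crate K5, crate R7 | the new quay: crate R2, crate R4]
5. Drover goes to the new quay with crate K1 and crate R7.  [the old quay: crate K5 | the new quay: crate K1, crate R2, crate R4, crate R7]
6. Drover goes back to the old quay with crate R2.  [the old quay: crate K5, crate R2 | the new quay: crate K1, crate R4, crate R7]
7. Drover goes to the new quay with crate K5 and crate R2.  [the old quay: — | the new quay: crate K1, crate K5, crate R2, crate R4, crate R7]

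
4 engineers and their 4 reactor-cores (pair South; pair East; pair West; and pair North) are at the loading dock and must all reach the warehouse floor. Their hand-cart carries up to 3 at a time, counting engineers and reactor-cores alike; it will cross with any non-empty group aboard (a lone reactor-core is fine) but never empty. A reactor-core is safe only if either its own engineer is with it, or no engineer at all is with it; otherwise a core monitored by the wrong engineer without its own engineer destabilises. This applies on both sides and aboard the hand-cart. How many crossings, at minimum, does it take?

Counting alone: each trip to the warehouse floor takes at most 3 across and each return brings at least 1 back, so after t trips out (and t−1 returns) at most 3t − (t−1) of the 8 are across; that first reaches 8 at t = 4, so at least 7 crossings are needed.
The safety rule pushes this higher. Following every safe sequence of crossings, the most of the 8 that can be at the warehouse floor as the hand-cart arrives there on crossing 7 is 7 — never all 8.
So no plan with fewer than 9 crossings exists, and this one achieves 9:
1. engineer South and reactor-core South cross → the warehouse floor.
2. engineer South crosses ← the loading dock.
3. engineer East, engineer South, and reactor-core East cross → the warehouse floor.
4. engineer South and reactor-core South cross ← the loading dock.
5. engineer North, engineer South, and engineer West cross → the warehouse floor.
6. reactor-core East crosses ← the loading dock.
7. reactor-core East and reactor-core South cross → the warehouse floor.
8. reactor-core South crosses ← the loading dock.
9. reactor-core North, reactor-core South, and reactor-core West cross → the warehouse floor.

9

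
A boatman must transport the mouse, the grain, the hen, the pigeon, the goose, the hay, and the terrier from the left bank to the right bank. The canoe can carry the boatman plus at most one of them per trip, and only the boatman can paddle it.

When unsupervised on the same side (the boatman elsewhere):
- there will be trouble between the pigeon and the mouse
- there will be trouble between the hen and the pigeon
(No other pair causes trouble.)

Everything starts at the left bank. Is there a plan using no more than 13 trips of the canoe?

No

Counting alone: the boatman can take at most 1 across per trip to the right bank, so moving all 7 needs at least 7 loaded trips out, with a return between consecutive ones — at least 13 crossings.
The safety rule pushes this higher. Following every safe sequence of crossings, the most of the 7 that can be at the right bank as the canoe arrives there on crossing 13 is 6 — never all 7.
So the move cannot be finished within 13 crossings. (The shortest complete plan takes 15:)
1. Boatman goes to the right bank with the pigeon.
2. Boatman goes back to the left bank alone.
3. Boatman goes to the right bank with the mouse.
4. Boatman goes back to the left bank with the pigeon.
5. Boatman goes to the right bank with the hen.
6. Boatman goes back to the left bank alone.
7. Boatman goes to the right bank with the grain.
8. Boatman goes back to the left bank alone.
9. Boatman goes to the right bank with the goose.
10. Boatman goes back to the left bank alone.
11. Boatman goes to the right bank with the hay.
12. Boatman goes back to the left bank alone.
13. Boatman goes to the right bank with the terrier.
14. Boatman goes back to the left bank alone.
15. Boatman goes to the right bank with the pigeon.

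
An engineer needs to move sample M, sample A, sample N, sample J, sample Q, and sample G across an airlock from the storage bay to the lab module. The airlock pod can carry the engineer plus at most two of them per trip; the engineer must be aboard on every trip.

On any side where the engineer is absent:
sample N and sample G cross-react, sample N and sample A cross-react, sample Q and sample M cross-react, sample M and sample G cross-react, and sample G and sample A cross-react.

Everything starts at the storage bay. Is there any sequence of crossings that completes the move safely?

No

Whatever the first load, the items left behind include a forbidden pair without the engineer. No opening move is safe, so no plan exists.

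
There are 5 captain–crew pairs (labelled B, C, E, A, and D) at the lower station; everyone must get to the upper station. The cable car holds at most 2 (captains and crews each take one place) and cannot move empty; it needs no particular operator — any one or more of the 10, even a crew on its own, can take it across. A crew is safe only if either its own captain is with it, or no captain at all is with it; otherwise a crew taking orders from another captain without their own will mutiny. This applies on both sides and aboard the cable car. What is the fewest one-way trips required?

impossible

Following every safe sequence of crossings from the start, the most of the 10 that can be at the upper station as the cable car arrives there on crossings 1, 3, 5, 7 is 2, 3, 4, 5 respectively; the best ever achieved is 5 of 10.
From crossing 9 on, no configuration arises that was not already reachable earlier: only 82 distinct safe configurations (who is on which side, and where the cable car is) can ever be reached, none of them has everyone across, and every continuation just revisits them. So no valid plan exists.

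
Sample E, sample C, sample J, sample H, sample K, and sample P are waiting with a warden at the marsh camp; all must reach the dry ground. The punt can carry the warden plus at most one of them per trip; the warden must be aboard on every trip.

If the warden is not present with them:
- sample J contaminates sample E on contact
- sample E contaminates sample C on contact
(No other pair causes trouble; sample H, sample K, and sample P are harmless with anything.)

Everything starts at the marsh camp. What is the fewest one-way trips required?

Counting alone: the warden can take at most 1 across per trip to the dry ground, so moving all 6 needs at least 6 loaded trips out, with a return between consecutive ones — at least 11 crossings.
The safety rule pushes this higher. Following every safe sequence of crossings, the most of the 6 that can be at the dry ground as the punt arrives there on crossing 11 is 5 — never all 6.
So no plan with fewer than 13 crossings exists, and this one achieves 13:
1. Warden goes to the dry ground with sample E.
2. Warden goes back to the marsh camp alone.
3. Warden goes to the dry ground with sample C.
4. Warden goes back to the marsh camp with sample E.
5. Warden goes to the dry ground with sample J.
6. Warden goes back to the marsh camp alone.
7. Warden goes to the dry ground with sample H.
8. Warden goes back to the marsh camp alone.
9. Warden goes to the dry ground with sample K.
10. Warden goes back to the marsh camp alone.
11. Warden goes to the dry ground with sample P.
12. Warden goes back to the marsh camp alone.
13. Warden goes to the dry ground with sample E.

13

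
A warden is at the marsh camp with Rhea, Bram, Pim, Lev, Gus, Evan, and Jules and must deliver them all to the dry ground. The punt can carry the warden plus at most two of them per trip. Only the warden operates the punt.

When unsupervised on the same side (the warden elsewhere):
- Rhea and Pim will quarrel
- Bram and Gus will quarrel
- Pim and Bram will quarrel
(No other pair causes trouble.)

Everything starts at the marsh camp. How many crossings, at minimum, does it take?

Counting alone: the warden can take at most 2 across per trip to the dry ground, so moving all 7 needs at least 4 loaded trips out, with a return between consecutive ones — at least 7 crossings.
The plan below uses exactly 7 crossings, so it is optimal:
1. Warden goes to the dry ground with Bram and Rhea.
2. Warden goes back to the marsh camp alone.
3. Warden goes to the dry ground with Lev.
4. Warden goes back to the marsh camp alone.
5. Warden goes to the dry ground with Evan and Jules.
6. Warden goes back to the marsh camp alone.
7. Warden goes to the dry ground with Gus and Pim.

7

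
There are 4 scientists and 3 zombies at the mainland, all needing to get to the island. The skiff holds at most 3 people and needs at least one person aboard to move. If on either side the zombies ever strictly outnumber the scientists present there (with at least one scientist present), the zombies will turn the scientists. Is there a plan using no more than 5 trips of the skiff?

Yes — this plan uses 5 crossings (≤ 5):
1. 3 zombies → the island.  (the mainland: 4S 0Z; the island: 0S 3Z)
2. 1 zombie ← the mainland.  (the mainland: 4S 1Z; the island: 0S 2Z)
3. 3 scientists → the island.  (the mainland: 1S 1Z; the island: 3S 2Z)
4. 1 scientist ← the mainland.  (the mainland: 2S 1Z; the island: 2S 2Z)
5. 2 scientists and 1 zombie → the island.  (the mainland: 0S 0Z; the island: 4S 3Z)

Yes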